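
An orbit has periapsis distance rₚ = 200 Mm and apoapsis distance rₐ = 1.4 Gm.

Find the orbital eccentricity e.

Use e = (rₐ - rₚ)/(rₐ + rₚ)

Convert to SI: rₚ = 200 Mm = 2e+08 m; rₐ = 1.4 Gm = 1.4e+09 m.
e = (rₐ − rₚ) / (rₐ + rₚ).
e = (1.4e+09 − 2e+08) / (1.4e+09 + 2e+08) = 1.2e+09 / 1.6e+09 ≈ 0.75.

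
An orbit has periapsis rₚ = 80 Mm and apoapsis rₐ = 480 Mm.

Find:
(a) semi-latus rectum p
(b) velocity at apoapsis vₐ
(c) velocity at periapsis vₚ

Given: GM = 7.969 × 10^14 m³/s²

Convert to SI: rₚ = 80 Mm = 8e+07 m; rₐ = 480 Mm = 4.8e+08 m.
(a) From a = (rₚ + rₐ)/2 = 2.8e+08 m and e = (rₐ − rₚ)/(rₐ + rₚ) = 0.714286, p = a(1 − e²) = 2.8e+08 · (1 − (0.714286)²) ≈ 1.371e+08 m
(b) With a = (rₚ + rₐ)/2 = 2.8e+08 m, vₐ = √(GM (2/rₐ − 1/a)) = √(7.969e+14 · (2/4.8e+08 − 1/2.8e+08)) m/s ≈ 688.7 m/s
(c) With a = (rₚ + rₐ)/2 = 2.8e+08 m, vₚ = √(GM (2/rₚ − 1/a)) = √(7.969e+14 · (2/8e+07 − 1/2.8e+08)) m/s ≈ 4132 m/s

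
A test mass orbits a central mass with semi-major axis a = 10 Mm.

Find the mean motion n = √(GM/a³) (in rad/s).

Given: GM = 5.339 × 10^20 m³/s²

Convert to SI: a = 10 Mm = 1e+07 m.
n = √(GM / a³).
n = √(5.339e+20 / (1e+07)³) rad/s ≈ 0.7307 rad/s.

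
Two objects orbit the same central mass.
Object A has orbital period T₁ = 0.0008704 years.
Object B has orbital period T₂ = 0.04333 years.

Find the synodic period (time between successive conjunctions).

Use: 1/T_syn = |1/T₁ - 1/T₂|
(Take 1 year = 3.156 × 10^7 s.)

Convert to SI: T₁ = 0.0008704 years = 27469.8 s; T₂ = 0.04333 years = 1.36749e+06 s.
T_syn = |T₁ · T₂ / (T₁ − T₂)|.
T_syn = |27469.8 · 1.36749e+06 / (27469.8 − 1.36749e+06)| s ≈ 2.803e+04 s = 0.0008882 years.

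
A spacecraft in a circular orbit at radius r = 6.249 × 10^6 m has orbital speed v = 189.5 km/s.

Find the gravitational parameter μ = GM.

Convert to SI: v = 189.5 km/s = 189500 m/s.
For a circular orbit v² = GM/r, so GM = v² · r.
GM = (189500)² · 6.249e+06 m³/s² ≈ 2.244e+17 m³/s² = 2.244 × 10^17 m³/s².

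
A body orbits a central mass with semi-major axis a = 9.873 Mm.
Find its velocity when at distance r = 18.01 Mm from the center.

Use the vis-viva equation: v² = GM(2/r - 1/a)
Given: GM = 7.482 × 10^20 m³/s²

Convert to SI: a = 9.873 Mm = 9.873e+06 m; r = 18.01 Mm = 1.801e+07 m.
Vis-viva: v = √(GM · (2/r − 1/a)).
2/r − 1/a = 2/1.801e+07 − 1/9.873e+06 = 9.76308e-09 m⁻¹.
v = √(7.482e+20 · 9.76308e-09) m/s ≈ 2.703e+06 m/s = 2703 km/s.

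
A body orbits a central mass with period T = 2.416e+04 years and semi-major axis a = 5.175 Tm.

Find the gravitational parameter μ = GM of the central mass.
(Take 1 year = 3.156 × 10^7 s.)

Convert to SI: T = 2.416e+04 years = 7.6249e+11 s; a = 5.175 Tm = 5.175e+12 m.
GM = 4π² · a³ / T².
GM = 4π² · (5.175e+12)³ / (7.6249e+11)² m³/s² ≈ 9.411e+15 m³/s² = 9.411 × 10^15 m³/s².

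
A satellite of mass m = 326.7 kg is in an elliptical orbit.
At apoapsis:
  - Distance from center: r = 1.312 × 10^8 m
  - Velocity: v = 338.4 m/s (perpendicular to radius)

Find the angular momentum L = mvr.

Since v is perpendicular to r, L = m · v · r.
L = 326.7 · 338.4 · 1.312e+08 kg·m²/s ≈ 1.45e+13 kg·m²/s.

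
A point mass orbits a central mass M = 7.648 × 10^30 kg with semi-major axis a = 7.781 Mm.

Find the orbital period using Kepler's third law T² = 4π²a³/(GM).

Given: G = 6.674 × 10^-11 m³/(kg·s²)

Convert to SI: a = 7.781 Mm = 7.781e+06 m.
GM = G · M = 6.674e-11 · 7.648e+30 = 5.10428e+20 m³/s².
Kepler's third law: T = 2π √(a³ / GM).
Substituting a = 7.781e+06 m and GM = 5.10428e+20 m³/s²:
T = 2π √((7.781e+06)³ / 5.10428e+20) s
T ≈ 6.036 s = 6.036 seconds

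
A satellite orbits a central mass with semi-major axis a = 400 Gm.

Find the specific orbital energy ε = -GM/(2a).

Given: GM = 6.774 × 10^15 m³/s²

Convert to SI: a = 400 Gm = 4e+11 m.
ε = −GM / (2a).
ε = −6.774e+15 / (2 · 4e+11) J/kg ≈ -8468 J/kg = -8.467 kJ/kg.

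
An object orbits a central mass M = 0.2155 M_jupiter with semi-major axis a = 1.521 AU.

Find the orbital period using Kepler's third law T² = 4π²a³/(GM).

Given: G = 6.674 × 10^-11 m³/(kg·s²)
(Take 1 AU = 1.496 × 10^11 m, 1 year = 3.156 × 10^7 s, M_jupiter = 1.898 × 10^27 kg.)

Convert to SI: a = 1.521 AU = 2.27542e+11 m; M = 0.2155 M_jupiter = 4.09019e+26 kg.
GM = G · M = 6.674e-11 · 4.09019e+26 = 2.72979e+16 m³/s².
Kepler's third law: T = 2π √(a³ / GM).
Substituting a = 2.27542e+11 m and GM = 2.72979e+16 m³/s²:
T = 2π √((2.27542e+11)³ / 2.72979e+16) s
T ≈ 4.128e+09 s = 130.8 years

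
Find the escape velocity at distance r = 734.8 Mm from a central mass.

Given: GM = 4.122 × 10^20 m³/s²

Convert to SI: r = 734.8 Mm = 7.348e+08 m.
Escape velocity comes from setting total energy to zero: ½v² − GM/r = 0 ⇒ v_esc = √(2GM / r).
v_esc = √(2 · 4.122e+20 / 7.348e+08) m/s ≈ 1.059e+06 m/s = 1059 km/s.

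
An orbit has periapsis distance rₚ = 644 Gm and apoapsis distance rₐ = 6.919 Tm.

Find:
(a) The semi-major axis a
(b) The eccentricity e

Convert to SI: rₚ = 644 Gm = 6.44e+11 m; rₐ = 6.919 Tm = 6.919e+12 m.
(a) a = (rₚ + rₐ) / 2 = (6.44e+11 + 6.919e+12) / 2 ≈ 3.782e+12 m = 3.781 Tm.
(b) e = (rₐ − rₚ) / (rₐ + rₚ) = (6.919e+12 − 6.44e+11) / (6.919e+12 + 6.44e+11) ≈ 0.8297.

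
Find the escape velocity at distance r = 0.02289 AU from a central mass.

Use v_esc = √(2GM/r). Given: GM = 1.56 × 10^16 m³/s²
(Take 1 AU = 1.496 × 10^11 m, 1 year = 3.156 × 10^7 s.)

Convert to SI: r = 0.02289 AU = 3.42434e+09 m.
Escape velocity comes from setting total energy to zero: ½v² − GM/r = 0 ⇒ v_esc = √(2GM / r).
v_esc = √(2 · 1.56e+16 / 3.42434e+09) m/s ≈ 3018 m/s = 0.6368 AU/year.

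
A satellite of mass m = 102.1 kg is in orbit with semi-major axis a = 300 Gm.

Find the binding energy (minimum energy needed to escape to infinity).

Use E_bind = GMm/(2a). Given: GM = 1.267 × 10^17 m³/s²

Convert to SI: a = 300 Gm = 3e+11 m.
Total orbital energy is E = −GMm/(2a); binding energy is E_bind = −E = GMm/(2a).
E_bind = 1.267e+17 · 102.1 / (2 · 3e+11) J ≈ 2.156e+07 J = 21.56 MJ.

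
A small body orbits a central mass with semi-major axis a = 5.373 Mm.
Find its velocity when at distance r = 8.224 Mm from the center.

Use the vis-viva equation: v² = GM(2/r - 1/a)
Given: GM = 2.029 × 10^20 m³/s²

Convert to SI: a = 5.373 Mm = 5.373e+06 m; r = 8.224 Mm = 8.224e+06 m.
Vis-viva: v = √(GM · (2/r − 1/a)).
2/r − 1/a = 2/8.224e+06 − 1/5.373e+06 = 5.70749e-08 m⁻¹.
v = √(2.029e+20 · 5.70749e-08) m/s ≈ 3.403e+06 m/s = 3403 km/s.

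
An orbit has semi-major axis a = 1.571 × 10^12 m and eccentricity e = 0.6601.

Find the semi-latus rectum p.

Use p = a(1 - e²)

p = a (1 − e²).
p = 1.571e+12 · (1 − (0.6601)²) = 1.571e+12 · 0.564268 ≈ 8.865e+11 m = 8.865 × 10^11 m.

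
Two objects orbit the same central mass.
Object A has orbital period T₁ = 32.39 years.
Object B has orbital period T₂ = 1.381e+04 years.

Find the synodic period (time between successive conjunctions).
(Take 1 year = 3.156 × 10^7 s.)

Convert to SI: T₁ = 32.39 years = 1.02223e+09 s; T₂ = 1.381e+04 years = 4.35844e+11 s.
T_syn = |T₁ · T₂ / (T₁ − T₂)|.
T_syn = |1.02223e+09 · 4.35844e+11 / (1.02223e+09 − 4.35844e+11)| s ≈ 1.025e+09 s = 32.47 years.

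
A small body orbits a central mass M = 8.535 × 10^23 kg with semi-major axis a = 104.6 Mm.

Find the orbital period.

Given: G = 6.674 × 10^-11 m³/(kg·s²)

Convert to SI: a = 104.6 Mm = 1.046e+08 m.
GM = G · M = 6.674e-11 · 8.535e+23 = 5.69626e+13 m³/s².
Kepler's third law: T = 2π √(a³ / GM).
Substituting a = 1.046e+08 m and GM = 5.69626e+13 m³/s²:
T = 2π √((1.046e+08)³ / 5.69626e+13) s
T ≈ 8.906e+05 s = 10.31 days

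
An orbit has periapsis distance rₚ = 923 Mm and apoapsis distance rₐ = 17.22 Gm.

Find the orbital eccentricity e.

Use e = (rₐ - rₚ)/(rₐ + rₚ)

Convert to SI: rₚ = 923 Mm = 9.23e+08 m; rₐ = 17.22 Gm = 1.722e+10 m.
e = (rₐ − rₚ) / (rₐ + rₚ).
e = (1.722e+10 − 9.23e+08) / (1.722e+10 + 9.23e+08) = 1.6297e+10 / 1.8143e+10 ≈ 0.8983.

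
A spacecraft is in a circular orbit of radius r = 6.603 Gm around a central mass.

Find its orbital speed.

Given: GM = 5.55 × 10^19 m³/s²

Convert to SI: r = 6.603 Gm = 6.603e+09 m.
For a circular orbit, gravity supplies the centripetal force, so v = √(GM / r).
v = √(5.55e+19 / 6.603e+09) m/s ≈ 9.168e+04 m/s = 91.68 km/s.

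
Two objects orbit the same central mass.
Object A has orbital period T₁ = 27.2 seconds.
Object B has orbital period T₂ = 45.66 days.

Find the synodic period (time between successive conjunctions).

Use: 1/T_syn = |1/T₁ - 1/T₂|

Convert to SI: T₂ = 45.66 days = 3.94502e+06 s.
T_syn = |T₁ · T₂ / (T₁ − T₂)|.
T_syn = |27.2 · 3.94502e+06 / (27.2 − 3.94502e+06)| s ≈ 27.2 s = 27.2 seconds.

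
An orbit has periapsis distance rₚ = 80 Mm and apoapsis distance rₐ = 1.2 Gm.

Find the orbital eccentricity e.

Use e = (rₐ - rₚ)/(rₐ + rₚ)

Convert to SI: rₚ = 80 Mm = 8e+07 m; rₐ = 1.2 Gm = 1.2e+09 m.
e = (rₐ − rₚ) / (rₐ + rₚ).
e = (1.2e+09 − 8e+07) / (1.2e+09 + 8e+07) = 1.12e+09 / 1.28e+09 ≈ 0.875.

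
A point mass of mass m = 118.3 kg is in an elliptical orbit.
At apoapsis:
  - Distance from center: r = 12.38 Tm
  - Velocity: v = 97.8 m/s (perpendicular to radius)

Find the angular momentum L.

Convert to SI: r = 12.38 Tm = 1.238e+13 m.
Since v is perpendicular to r, L = m · v · r.
L = 118.3 · 97.8 · 1.238e+13 kg·m²/s ≈ 1.432e+17 kg·m²/s.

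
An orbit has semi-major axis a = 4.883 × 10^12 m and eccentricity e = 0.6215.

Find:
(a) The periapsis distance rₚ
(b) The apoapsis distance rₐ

(a) rₚ = a(1 − e) = 4.883e+12 · (1 − 0.6215) = 4.883e+12 · 0.3785 ≈ 1.848e+12 m = 1.848 × 10^12 m.
(b) rₐ = a(1 + e) = 4.883e+12 · (1 + 0.6215) = 4.883e+12 · 1.6215 ≈ 7.918e+12 m = 7.918 × 10^12 m.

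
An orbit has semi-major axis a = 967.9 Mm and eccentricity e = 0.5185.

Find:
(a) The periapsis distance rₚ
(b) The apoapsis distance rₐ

Convert to SI: a = 967.9 Mm = 9.679e+08 m.
(a) rₚ = a(1 − e) = 9.679e+08 · (1 − 0.5185) = 9.679e+08 · 0.4815 ≈ 4.66e+08 m = 466 Mm.
(b) rₐ = a(1 + e) = 9.679e+08 · (1 + 0.5185) = 9.679e+08 · 1.5185 ≈ 1.47e+09 m = 1.47 Gm.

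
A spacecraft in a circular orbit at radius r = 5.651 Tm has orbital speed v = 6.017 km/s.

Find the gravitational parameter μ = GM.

Convert to SI: r = 5.651 Tm = 5.651e+12 m; v = 6.017 km/s = 6017 m/s.
For a circular orbit v² = GM/r, so GM = v² · r.
GM = (6017)² · 5.651e+12 m³/s² ≈ 2.046e+20 m³/s² = 2.046 × 10^20 m³/s².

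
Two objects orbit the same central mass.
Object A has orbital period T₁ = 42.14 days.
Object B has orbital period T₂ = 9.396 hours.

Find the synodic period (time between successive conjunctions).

Convert to SI: T₁ = 42.14 days = 3.6409e+06 s; T₂ = 9.396 hours = 33825.6 s.
T_syn = |T₁ · T₂ / (T₁ − T₂)|.
T_syn = |3.6409e+06 · 33825.6 / (3.6409e+06 − 33825.6)| s ≈ 3.414e+04 s = 9.484 hours.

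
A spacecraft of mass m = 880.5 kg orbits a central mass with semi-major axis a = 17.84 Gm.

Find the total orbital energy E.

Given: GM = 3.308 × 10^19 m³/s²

Convert to SI: a = 17.84 Gm = 1.784e+10 m.
E = −GMm / (2a).
E = −3.308e+19 · 880.5 / (2 · 1.784e+10) J ≈ -8.163e+11 J = -816.3 GJ.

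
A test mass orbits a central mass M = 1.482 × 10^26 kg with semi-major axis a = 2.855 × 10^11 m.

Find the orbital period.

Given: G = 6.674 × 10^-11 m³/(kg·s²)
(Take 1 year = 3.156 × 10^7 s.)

GM = G · M = 6.674e-11 · 1.482e+26 = 9.89087e+15 m³/s².
Kepler's third law: T = 2π √(a³ / GM).
Substituting a = 2.855e+11 m and GM = 9.89087e+15 m³/s²:
T = 2π √((2.855e+11)³ / 9.89087e+15) s
T ≈ 9.638e+09 s = 305.4 years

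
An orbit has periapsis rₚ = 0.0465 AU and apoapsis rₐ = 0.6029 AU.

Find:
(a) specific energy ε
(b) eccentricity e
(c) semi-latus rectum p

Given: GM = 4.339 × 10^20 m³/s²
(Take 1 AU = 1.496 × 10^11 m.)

Convert to SI: rₚ = 0.0465 AU = 6.9564e+09 m; rₐ = 0.6029 AU = 9.01938e+10 m.
(a) With a = (rₚ + rₐ)/2 = 4.85751e+10 m, ε = −GM/(2a) = −4.339e+20/(2 · 4.85751e+10) J/kg ≈ -4.466e+09 J/kg
(b) e = (rₐ − rₚ)/(rₐ + rₚ) = (9.01938e+10 − 6.9564e+09)/(9.01938e+10 + 6.9564e+09) ≈ 0.8568
(c) From a = (rₚ + rₐ)/2 = 4.85751e+10 m and e = (rₐ − rₚ)/(rₐ + rₚ) = 0.856791, p = a(1 − e²) = 4.85751e+10 · (1 − (0.856791)²) ≈ 1.292e+10 m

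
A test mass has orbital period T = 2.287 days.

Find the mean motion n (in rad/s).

Convert to SI: T = 2.287 days = 197597 s.
n = 2π / T.
n = 2π / 197597 s ≈ 3.18e-05 rad/s.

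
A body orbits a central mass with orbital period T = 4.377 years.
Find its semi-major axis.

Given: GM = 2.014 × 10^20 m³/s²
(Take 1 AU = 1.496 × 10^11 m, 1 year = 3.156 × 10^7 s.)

Convert to SI: T = 4.377 years = 1.38138e+08 s.
Invert Kepler's third law: a = (GM · T² / (4π²))^(1/3).
Substituting T = 1.38138e+08 s and GM = 2.014e+20 m³/s²:
a = (2.014e+20 · (1.38138e+08)² / (4π²))^(1/3) m
a ≈ 4.6e+11 m = 3.075 AU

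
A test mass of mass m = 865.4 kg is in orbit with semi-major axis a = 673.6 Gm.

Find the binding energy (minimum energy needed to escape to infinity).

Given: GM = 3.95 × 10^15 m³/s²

Convert to SI: a = 673.6 Gm = 6.736e+11 m.
Total orbital energy is E = −GMm/(2a); binding energy is E_bind = −E = GMm/(2a).
E_bind = 3.95e+15 · 865.4 / (2 · 6.736e+11) J ≈ 2.537e+06 J = 2.537 MJ.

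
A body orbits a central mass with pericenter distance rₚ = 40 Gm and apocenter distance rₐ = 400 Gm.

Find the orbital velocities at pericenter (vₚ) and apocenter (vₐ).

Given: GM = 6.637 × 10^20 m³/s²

Convert to SI: rₚ = 40 Gm = 4e+10 m; rₐ = 400 Gm = 4e+11 m.
Use the vis-viva equation v² = GM(2/r − 1/a) with a = (rₚ + rₐ)/2 = (4e+10 + 4e+11)/2 = 2.2e+11 m.
vₚ = √(GM · (2/rₚ − 1/a)) = √(6.637e+20 · (2/4e+10 − 1/2.2e+11)) m/s ≈ 1.737e+05 m/s = 173.7 km/s.
vₐ = √(GM · (2/rₐ − 1/a)) = √(6.637e+20 · (2/4e+11 − 1/2.2e+11)) m/s ≈ 1.737e+04 m/s = 17.37 km/s.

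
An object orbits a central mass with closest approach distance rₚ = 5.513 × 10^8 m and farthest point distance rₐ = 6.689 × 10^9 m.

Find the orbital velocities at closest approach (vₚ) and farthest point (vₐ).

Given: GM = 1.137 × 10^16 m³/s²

Use the vis-viva equation v² = GM(2/r − 1/a) with a = (rₚ + rₐ)/2 = (5.513e+08 + 6.689e+09)/2 = 3.62015e+09 m.
vₚ = √(GM · (2/rₚ − 1/a)) = √(1.137e+16 · (2/5.513e+08 − 1/3.62015e+09)) m/s ≈ 6173 m/s = 6.173 km/s.
vₐ = √(GM · (2/rₐ − 1/a)) = √(1.137e+16 · (2/6.689e+09 − 1/3.62015e+09)) m/s ≈ 508.8 m/s = 508.8 m/s.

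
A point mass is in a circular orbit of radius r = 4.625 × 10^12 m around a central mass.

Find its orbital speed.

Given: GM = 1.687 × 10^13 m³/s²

For a circular orbit, gravity supplies the centripetal force, so v = √(GM / r).
v = √(1.687e+13 / 4.625e+12) m/s ≈ 1.91 m/s = 1.91 m/s.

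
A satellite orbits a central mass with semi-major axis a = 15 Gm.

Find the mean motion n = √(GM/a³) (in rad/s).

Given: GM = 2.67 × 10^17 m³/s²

Convert to SI: a = 15 Gm = 1.5e+10 m.
n = √(GM / a³).
n = √(2.67e+17 / (1.5e+10)³) rad/s ≈ 2.813e-07 rad/s.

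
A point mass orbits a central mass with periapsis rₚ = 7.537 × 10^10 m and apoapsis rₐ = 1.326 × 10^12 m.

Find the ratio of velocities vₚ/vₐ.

Conservation of angular momentum gives rₚvₚ = rₐvₐ, so vₚ/vₐ = rₐ/rₚ.
vₚ/vₐ = 1.326e+12 / 7.537e+10 ≈ 17.59.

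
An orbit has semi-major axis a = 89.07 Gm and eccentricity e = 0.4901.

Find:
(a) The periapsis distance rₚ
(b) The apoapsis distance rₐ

Convert to SI: a = 89.07 Gm = 8.907e+10 m.
(a) rₚ = a(1 − e) = 8.907e+10 · (1 − 0.4901) = 8.907e+10 · 0.5099 ≈ 4.542e+10 m = 45.42 Gm.
(b) rₐ = a(1 + e) = 8.907e+10 · (1 + 0.4901) = 8.907e+10 · 1.4901 ≈ 1.327e+11 m = 132.7 Gm.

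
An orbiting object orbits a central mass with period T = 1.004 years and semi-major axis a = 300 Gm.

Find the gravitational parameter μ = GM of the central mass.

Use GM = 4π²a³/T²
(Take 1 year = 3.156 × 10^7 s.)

Convert to SI: T = 1.004 years = 3.16862e+07 s; a = 300 Gm = 3e+11 m.
GM = 4π² · a³ / T².
GM = 4π² · (3e+11)³ / (3.16862e+07)² m³/s² ≈ 1.062e+21 m³/s² = 1.062 × 10^21 m³/s².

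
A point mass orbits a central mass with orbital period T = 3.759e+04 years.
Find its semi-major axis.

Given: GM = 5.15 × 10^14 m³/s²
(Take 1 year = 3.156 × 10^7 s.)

Convert to SI: T = 3.759e+04 years = 1.18634e+12 s.
Invert Kepler's third law: a = (GM · T² / (4π²))^(1/3).
Substituting T = 1.18634e+12 s and GM = 5.15e+14 m³/s²:
a = (5.15e+14 · (1.18634e+12)² / (4π²))^(1/3) m
a ≈ 2.638e+12 m = 2.638 × 10^12 m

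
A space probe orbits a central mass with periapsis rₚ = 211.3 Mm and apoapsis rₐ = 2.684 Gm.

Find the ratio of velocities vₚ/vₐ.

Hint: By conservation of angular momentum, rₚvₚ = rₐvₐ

Convert to SI: rₚ = 211.3 Mm = 2.113e+08 m; rₐ = 2.684 Gm = 2.684e+09 m.
Conservation of angular momentum gives rₚvₚ = rₐvₐ, so vₚ/vₐ = rₐ/rₚ.
vₚ/vₐ = 2.684e+09 / 2.113e+08 ≈ 12.7.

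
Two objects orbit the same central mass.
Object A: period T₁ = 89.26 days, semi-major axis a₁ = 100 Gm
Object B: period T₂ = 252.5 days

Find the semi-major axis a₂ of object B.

Convert to SI: T₁ = 89.26 days = 7.71206e+06 s; a₁ = 100 Gm = 1e+11 m; T₂ = 252.5 days = 2.1816e+07 s.
Kepler's third law: (T₁/T₂)² = (a₁/a₂)³ ⇒ a₂ = a₁ · (T₂/T₁)^(2/3).
T₂/T₁ = 2.1816e+07 / 7.71206e+06 = 2.82881.
a₂ = 1e+11 · (2.82881)^(2/3) m ≈ 2e+11 m = 200 Gm.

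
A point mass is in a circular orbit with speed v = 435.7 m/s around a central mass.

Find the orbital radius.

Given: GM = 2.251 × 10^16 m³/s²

For a circular orbit, v² = GM / r, so r = GM / v².
r = 2.251e+16 / (435.7)² m ≈ 1.186e+11 m = 1.186 × 10^11 m.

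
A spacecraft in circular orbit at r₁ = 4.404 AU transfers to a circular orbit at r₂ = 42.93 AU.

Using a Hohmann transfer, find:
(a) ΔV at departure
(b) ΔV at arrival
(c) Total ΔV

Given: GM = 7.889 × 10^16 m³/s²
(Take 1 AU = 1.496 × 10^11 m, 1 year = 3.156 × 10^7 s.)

Convert to SI: r₁ = 4.404 AU = 6.58838e+11 m; r₂ = 42.93 AU = 6.42233e+12 m.
Transfer semi-major axis: a_t = (r₁ + r₂)/2 = (6.58838e+11 + 6.42233e+12)/2 = 3.54058e+12 m.
Circular speeds: v₁ = √(GM/r₁) = 346.036 m/s, v₂ = √(GM/r₂) = 110.832 m/s.
Transfer speeds (vis-viva v² = GM(2/r − 1/a_t)): v₁ᵗ = 466.048 m/s, v₂ᵗ = 47.8098 m/s.
(a) ΔV₁ = |v₁ᵗ − v₁| ≈ 120 m/s = 0.02532 AU/year.
(b) ΔV₂ = |v₂ − v₂ᵗ| ≈ 63.02 m/s = 0.0133 AU/year.
(c) ΔV_total = ΔV₁ + ΔV₂ ≈ 183 m/s = 0.03861 AU/year.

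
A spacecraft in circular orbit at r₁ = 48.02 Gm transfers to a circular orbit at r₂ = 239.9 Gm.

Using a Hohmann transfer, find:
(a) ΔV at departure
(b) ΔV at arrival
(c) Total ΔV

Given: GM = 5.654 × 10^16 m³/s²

Convert to SI: r₁ = 48.02 Gm = 4.802e+10 m; r₂ = 239.9 Gm = 2.399e+11 m.
Transfer semi-major axis: a_t = (r₁ + r₂)/2 = (4.802e+10 + 2.399e+11)/2 = 1.4396e+11 m.
Circular speeds: v₁ = √(GM/r₁) = 1085.09 m/s, v₂ = √(GM/r₂) = 485.47 m/s.
Transfer speeds (vis-viva v² = GM(2/r − 1/a_t)): v₁ᵗ = 1400.75 m/s, v₂ᵗ = 280.384 m/s.
(a) ΔV₁ = |v₁ᵗ − v₁| ≈ 315.7 m/s = 315.7 m/s.
(b) ΔV₂ = |v₂ − v₂ᵗ| ≈ 205.1 m/s = 205.1 m/s.
(c) ΔV_total = ΔV₁ + ΔV₂ ≈ 520.7 m/s = 520.7 m/s.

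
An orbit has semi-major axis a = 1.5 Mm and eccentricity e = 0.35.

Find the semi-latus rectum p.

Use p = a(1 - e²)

Convert to SI: a = 1.5 Mm = 1.5e+06 m.
p = a (1 − e²).
p = 1.5e+06 · (1 − (0.35)²) = 1.5e+06 · 0.8775 ≈ 1.316e+06 m = 1.316 Mm.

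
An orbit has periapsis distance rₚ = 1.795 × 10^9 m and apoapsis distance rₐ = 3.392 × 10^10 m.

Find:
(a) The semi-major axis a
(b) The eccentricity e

(a) a = (rₚ + rₐ) / 2 = (1.795e+09 + 3.392e+10) / 2 ≈ 1.786e+10 m = 1.786 × 10^10 m.
(b) e = (rₐ − rₚ) / (rₐ + rₚ) = (3.392e+10 − 1.795e+09) / (3.392e+10 + 1.795e+09) ≈ 0.8995.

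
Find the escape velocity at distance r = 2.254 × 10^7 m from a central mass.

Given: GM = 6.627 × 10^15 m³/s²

Escape velocity comes from setting total energy to zero: ½v² − GM/r = 0 ⇒ v_esc = √(2GM / r).
v_esc = √(2 · 6.627e+15 / 2.254e+07) m/s ≈ 2.425e+04 m/s = 24.25 km/s.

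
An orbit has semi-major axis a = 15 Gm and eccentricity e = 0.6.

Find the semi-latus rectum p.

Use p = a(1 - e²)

Convert to SI: a = 15 Gm = 1.5e+10 m.
p = a (1 − e²).
p = 1.5e+10 · (1 − (0.6)²) = 1.5e+10 · 0.64 ≈ 9.6e+09 m = 9.6 Gm.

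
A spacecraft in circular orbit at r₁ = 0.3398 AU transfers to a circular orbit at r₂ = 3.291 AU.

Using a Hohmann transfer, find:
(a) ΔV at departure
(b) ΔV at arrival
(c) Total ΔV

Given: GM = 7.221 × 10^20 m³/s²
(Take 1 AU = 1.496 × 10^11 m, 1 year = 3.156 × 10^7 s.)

Convert to SI: r₁ = 0.3398 AU = 5.08341e+10 m; r₂ = 3.291 AU = 4.92334e+11 m.
Transfer semi-major axis: a_t = (r₁ + r₂)/2 = (5.08341e+10 + 4.92334e+11)/2 = 2.71584e+11 m.
Circular speeds: v₁ = √(GM/r₁) = 119185 m/s, v₂ = √(GM/r₂) = 38297.4 m/s.
Transfer speeds (vis-viva v² = GM(2/r − 1/a_t)): v₁ᵗ = 160472 m/s, v₂ᵗ = 16568.9 m/s.
(a) ΔV₁ = |v₁ᵗ − v₁| ≈ 4.129e+04 m/s = 8.71 AU/year.
(b) ΔV₂ = |v₂ − v₂ᵗ| ≈ 2.173e+04 m/s = 4.584 AU/year.
(c) ΔV_total = ΔV₁ + ΔV₂ ≈ 6.302e+04 m/s = 13.29 AU/year.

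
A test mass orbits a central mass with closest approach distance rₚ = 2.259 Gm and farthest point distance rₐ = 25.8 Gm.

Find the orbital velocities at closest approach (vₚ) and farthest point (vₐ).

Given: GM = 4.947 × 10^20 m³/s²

Convert to SI: rₚ = 2.259 Gm = 2.259e+09 m; rₐ = 25.8 Gm = 2.58e+10 m.
Use the vis-viva equation v² = GM(2/r − 1/a) with a = (rₚ + rₐ)/2 = (2.259e+09 + 2.58e+10)/2 = 1.40295e+10 m.
vₚ = √(GM · (2/rₚ − 1/a)) = √(4.947e+20 · (2/2.259e+09 − 1/1.40295e+10)) m/s ≈ 6.346e+05 m/s = 634.6 km/s.
vₐ = √(GM · (2/rₐ − 1/a)) = √(4.947e+20 · (2/2.58e+10 − 1/1.40295e+10)) m/s ≈ 5.556e+04 m/s = 55.56 km/s.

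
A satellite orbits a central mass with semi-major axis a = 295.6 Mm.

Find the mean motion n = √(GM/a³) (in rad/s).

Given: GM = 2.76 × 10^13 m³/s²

Convert to SI: a = 295.6 Mm = 2.956e+08 m.
n = √(GM / a³).
n = √(2.76e+13 / (2.956e+08)³) rad/s ≈ 1.034e-06 rad/s.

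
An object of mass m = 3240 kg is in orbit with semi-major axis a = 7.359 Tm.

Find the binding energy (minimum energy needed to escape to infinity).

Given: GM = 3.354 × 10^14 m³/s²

Convert to SI: a = 7.359 Tm = 7.359e+12 m.
Total orbital energy is E = −GMm/(2a); binding energy is E_bind = −E = GMm/(2a).
E_bind = 3.354e+14 · 3240 / (2 · 7.359e+12) J ≈ 7.383e+04 J = 73.83 kJ.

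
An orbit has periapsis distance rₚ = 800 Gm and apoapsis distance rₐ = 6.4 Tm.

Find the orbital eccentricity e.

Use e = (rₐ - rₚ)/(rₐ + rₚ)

Convert to SI: rₚ = 800 Gm = 8e+11 m; rₐ = 6.4 Tm = 6.4e+12 m.
e = (rₐ − rₚ) / (rₐ + rₚ).
e = (6.4e+12 − 8e+11) / (6.4e+12 + 8e+11) = 5.6e+12 / 7.2e+12 ≈ 0.7778.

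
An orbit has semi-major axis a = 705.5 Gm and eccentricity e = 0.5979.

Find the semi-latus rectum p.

Convert to SI: a = 705.5 Gm = 7.055e+11 m.
p = a (1 − e²).
p = 7.055e+11 · (1 − (0.5979)²) = 7.055e+11 · 0.642516 ≈ 4.533e+11 m = 453.3 Gm.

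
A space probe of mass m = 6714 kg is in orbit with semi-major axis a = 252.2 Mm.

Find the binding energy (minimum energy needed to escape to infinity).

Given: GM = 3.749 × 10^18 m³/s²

Convert to SI: a = 252.2 Mm = 2.522e+08 m.
Total orbital energy is E = −GMm/(2a); binding energy is E_bind = −E = GMm/(2a).
E_bind = 3.749e+18 · 6714 / (2 · 2.522e+08) J ≈ 4.99e+13 J = 49.9 TJ.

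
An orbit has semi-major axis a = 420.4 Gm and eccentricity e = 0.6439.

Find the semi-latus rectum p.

Convert to SI: a = 420.4 Gm = 4.204e+11 m.
p = a (1 − e²).
p = 4.204e+11 · (1 − (0.6439)²) = 4.204e+11 · 0.585393 ≈ 2.461e+11 m = 246.1 Gm.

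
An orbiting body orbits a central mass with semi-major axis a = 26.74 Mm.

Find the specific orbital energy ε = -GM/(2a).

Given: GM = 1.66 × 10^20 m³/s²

Convert to SI: a = 26.74 Mm = 2.674e+07 m.
ε = −GM / (2a).
ε = −1.66e+20 / (2 · 2.674e+07) J/kg ≈ -3.104e+12 J/kg = -3104 GJ/kg.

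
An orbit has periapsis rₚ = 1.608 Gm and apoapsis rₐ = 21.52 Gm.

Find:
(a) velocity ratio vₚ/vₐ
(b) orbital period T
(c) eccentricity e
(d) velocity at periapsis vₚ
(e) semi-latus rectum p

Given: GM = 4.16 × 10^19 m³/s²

Convert to SI: rₚ = 1.608 Gm = 1.608e+09 m; rₐ = 21.52 Gm = 2.152e+10 m.
(a) Conservation of angular momentum (rₚvₚ = rₐvₐ) gives vₚ/vₐ = rₐ/rₚ = 2.152e+10/1.608e+09 ≈ 13.38
(b) With a = (rₚ + rₐ)/2 = 1.1564e+10 m, T = 2π √(a³/GM) = 2π √((1.1564e+10)³/4.16e+19) s ≈ 1.211e+06 s
(c) e = (rₐ − rₚ)/(rₐ + rₚ) = (2.152e+10 − 1.608e+09)/(2.152e+10 + 1.608e+09) ≈ 0.8609
(d) With a = (rₚ + rₐ)/2 = 1.1564e+10 m, vₚ = √(GM (2/rₚ − 1/a)) = √(4.16e+19 · (2/1.608e+09 − 1/1.1564e+10)) m/s ≈ 2.194e+05 m/s
(e) From a = (rₚ + rₐ)/2 = 1.1564e+10 m and e = (rₐ − rₚ)/(rₐ + rₚ) = 0.860948, p = a(1 − e²) = 1.1564e+10 · (1 − (0.860948)²) ≈ 2.992e+09 m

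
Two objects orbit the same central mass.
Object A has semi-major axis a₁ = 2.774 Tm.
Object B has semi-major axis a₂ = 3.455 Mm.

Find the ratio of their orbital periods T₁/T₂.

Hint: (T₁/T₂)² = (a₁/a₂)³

Convert to SI: a₁ = 2.774 Tm = 2.774e+12 m; a₂ = 3.455 Mm = 3.455e+06 m.
From Kepler's third law, (T₁/T₂)² = (a₁/a₂)³, so T₁/T₂ = (a₁/a₂)^(3/2).
a₁/a₂ = 2.774e+12 / 3.455e+06 = 802894.
T₁/T₂ = (802894)^(3/2) ≈ 7.194e+08.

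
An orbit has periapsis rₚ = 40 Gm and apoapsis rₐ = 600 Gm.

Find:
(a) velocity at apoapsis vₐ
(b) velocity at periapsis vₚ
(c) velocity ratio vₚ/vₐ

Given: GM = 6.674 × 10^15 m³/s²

Convert to SI: rₚ = 40 Gm = 4e+10 m; rₐ = 600 Gm = 6e+11 m.
(a) With a = (rₚ + rₐ)/2 = 3.2e+11 m, vₐ = √(GM (2/rₐ − 1/a)) = √(6.674e+15 · (2/6e+11 − 1/3.2e+11)) m/s ≈ 37.29 m/s
(b) With a = (rₚ + rₐ)/2 = 3.2e+11 m, vₚ = √(GM (2/rₚ − 1/a)) = √(6.674e+15 · (2/4e+10 − 1/3.2e+11)) m/s ≈ 559.3 m/s
(c) Conservation of angular momentum (rₚvₚ = rₐvₐ) gives vₚ/vₐ = rₐ/rₚ = 6e+11/4e+10 ≈ 15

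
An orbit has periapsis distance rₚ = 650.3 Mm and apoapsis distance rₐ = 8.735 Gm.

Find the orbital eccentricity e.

Convert to SI: rₚ = 650.3 Mm = 6.503e+08 m; rₐ = 8.735 Gm = 8.735e+09 m.
e = (rₐ − rₚ) / (rₐ + rₚ).
e = (8.735e+09 − 6.503e+08) / (8.735e+09 + 6.503e+08) = 8.0847e+09 / 9.3853e+09 ≈ 0.8614.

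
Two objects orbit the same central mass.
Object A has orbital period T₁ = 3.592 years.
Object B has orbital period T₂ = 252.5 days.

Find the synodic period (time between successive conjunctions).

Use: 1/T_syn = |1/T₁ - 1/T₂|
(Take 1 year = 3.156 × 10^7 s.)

Convert to SI: T₁ = 3.592 years = 1.13364e+08 s; T₂ = 252.5 days = 2.1816e+07 s.
T_syn = |T₁ · T₂ / (T₁ − T₂)|.
T_syn = |1.13364e+08 · 2.1816e+07 / (1.13364e+08 − 2.1816e+07)| s ≈ 2.701e+07 s = 312.7 days.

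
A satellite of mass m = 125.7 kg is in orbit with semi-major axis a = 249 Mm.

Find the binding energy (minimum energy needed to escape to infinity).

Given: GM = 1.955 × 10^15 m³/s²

Convert to SI: a = 249 Mm = 2.49e+08 m.
Total orbital energy is E = −GMm/(2a); binding energy is E_bind = −E = GMm/(2a).
E_bind = 1.955e+15 · 125.7 / (2 · 2.49e+08) J ≈ 4.935e+08 J = 493.5 MJ.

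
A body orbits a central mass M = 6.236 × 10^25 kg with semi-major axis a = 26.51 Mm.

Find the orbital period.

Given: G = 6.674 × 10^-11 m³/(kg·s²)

Convert to SI: a = 26.51 Mm = 2.651e+07 m.
GM = G · M = 6.674e-11 · 6.236e+25 = 4.16191e+15 m³/s².
Kepler's third law: T = 2π √(a³ / GM).
Substituting a = 2.651e+07 m and GM = 4.16191e+15 m³/s²:
T = 2π √((2.651e+07)³ / 4.16191e+15) s
T ≈ 1.329e+04 s = 3.693 hours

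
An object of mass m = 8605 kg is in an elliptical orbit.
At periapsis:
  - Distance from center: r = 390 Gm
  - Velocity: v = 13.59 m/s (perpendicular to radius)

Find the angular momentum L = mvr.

Convert to SI: r = 390 Gm = 3.9e+11 m.
Since v is perpendicular to r, L = m · v · r.
L = 8605 · 13.59 · 3.9e+11 kg·m²/s ≈ 4.561e+16 kg·m²/s.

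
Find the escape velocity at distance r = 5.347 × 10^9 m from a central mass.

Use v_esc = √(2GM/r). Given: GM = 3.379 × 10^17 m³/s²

Escape velocity comes from setting total energy to zero: ½v² − GM/r = 0 ⇒ v_esc = √(2GM / r).
v_esc = √(2 · 3.379e+17 / 5.347e+09) m/s ≈ 1.124e+04 m/s = 11.24 km/s.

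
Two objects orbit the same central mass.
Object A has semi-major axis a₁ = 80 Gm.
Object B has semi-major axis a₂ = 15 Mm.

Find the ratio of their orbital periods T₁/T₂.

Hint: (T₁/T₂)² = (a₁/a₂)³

Convert to SI: a₁ = 80 Gm = 8e+10 m; a₂ = 15 Mm = 1.5e+07 m.
From Kepler's third law, (T₁/T₂)² = (a₁/a₂)³, so T₁/T₂ = (a₁/a₂)^(3/2).
a₁/a₂ = 8e+10 / 1.5e+07 = 5333.33.
T₁/T₂ = (5333.33)^(3/2) ≈ 3.895e+05.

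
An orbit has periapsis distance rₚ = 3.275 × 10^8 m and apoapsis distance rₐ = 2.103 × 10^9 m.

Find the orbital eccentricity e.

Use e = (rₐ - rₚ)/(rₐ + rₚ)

e = (rₐ − rₚ) / (rₐ + rₚ).
e = (2.103e+09 − 3.275e+08) / (2.103e+09 + 3.275e+08) = 1.7755e+09 / 2.4305e+09 ≈ 0.7305.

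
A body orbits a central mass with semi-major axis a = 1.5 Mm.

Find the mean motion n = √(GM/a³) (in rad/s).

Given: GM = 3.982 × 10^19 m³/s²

Convert to SI: a = 1.5 Mm = 1.5e+06 m.
n = √(GM / a³).
n = √(3.982e+19 / (1.5e+06)³) rad/s ≈ 3.435 rad/s.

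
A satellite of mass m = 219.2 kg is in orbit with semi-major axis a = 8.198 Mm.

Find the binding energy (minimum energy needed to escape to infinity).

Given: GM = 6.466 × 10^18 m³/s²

Convert to SI: a = 8.198 Mm = 8.198e+06 m.
Total orbital energy is E = −GMm/(2a); binding energy is E_bind = −E = GMm/(2a).
E_bind = 6.466e+18 · 219.2 / (2 · 8.198e+06) J ≈ 8.644e+13 J = 86.44 TJ.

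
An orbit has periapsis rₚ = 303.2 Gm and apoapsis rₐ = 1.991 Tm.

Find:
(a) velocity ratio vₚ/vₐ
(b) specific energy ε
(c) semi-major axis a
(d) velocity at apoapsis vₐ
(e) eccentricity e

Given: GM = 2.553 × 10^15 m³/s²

Convert to SI: rₚ = 303.2 Gm = 3.032e+11 m; rₐ = 1.991 Tm = 1.991e+12 m.
(a) Conservation of angular momentum (rₚvₚ = rₐvₐ) gives vₚ/vₐ = rₐ/rₚ = 1.991e+12/3.032e+11 ≈ 6.567
(b) With a = (rₚ + rₐ)/2 = 1.1471e+12 m, ε = −GM/(2a) = −2.553e+15/(2 · 1.1471e+12) J/kg ≈ -1113 J/kg
(c) a = (rₚ + rₐ)/2 = (3.032e+11 + 1.991e+12)/2 ≈ 1.147e+12 m
(d) With a = (rₚ + rₐ)/2 = 1.1471e+12 m, vₐ = √(GM (2/rₐ − 1/a)) = √(2.553e+15 · (2/1.991e+12 − 1/1.1471e+12)) m/s ≈ 18.41 m/s
(e) e = (rₐ − rₚ)/(rₐ + rₚ) = (1.991e+12 − 3.032e+11)/(1.991e+12 + 3.032e+11) ≈ 0.7357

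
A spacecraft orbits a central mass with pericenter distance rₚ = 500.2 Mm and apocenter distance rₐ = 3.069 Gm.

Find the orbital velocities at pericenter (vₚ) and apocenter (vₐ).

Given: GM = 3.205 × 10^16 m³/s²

Convert to SI: rₚ = 500.2 Mm = 5.002e+08 m; rₐ = 3.069 Gm = 3.069e+09 m.
Use the vis-viva equation v² = GM(2/r − 1/a) with a = (rₚ + rₐ)/2 = (5.002e+08 + 3.069e+09)/2 = 1.7846e+09 m.
vₚ = √(GM · (2/rₚ − 1/a)) = √(3.205e+16 · (2/5.002e+08 − 1/1.7846e+09)) m/s ≈ 1.05e+04 m/s = 10.5 km/s.
vₐ = √(GM · (2/rₐ − 1/a)) = √(3.205e+16 · (2/3.069e+09 − 1/1.7846e+09)) m/s ≈ 1711 m/s = 1.711 km/s.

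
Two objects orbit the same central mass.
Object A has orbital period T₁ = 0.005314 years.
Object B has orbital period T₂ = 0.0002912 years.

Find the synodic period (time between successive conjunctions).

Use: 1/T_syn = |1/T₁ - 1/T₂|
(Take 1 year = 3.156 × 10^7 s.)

Convert to SI: T₁ = 0.005314 years = 167710 s; T₂ = 0.0002912 years = 9190.27 s.
T_syn = |T₁ · T₂ / (T₁ − T₂)|.
T_syn = |167710 · 9190.27 / (167710 − 9190.27)| s ≈ 9723 s = 0.0003081 years.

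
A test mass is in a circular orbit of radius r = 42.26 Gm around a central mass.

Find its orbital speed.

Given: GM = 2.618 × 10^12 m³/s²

Convert to SI: r = 42.26 Gm = 4.226e+10 m.
For a circular orbit, gravity supplies the centripetal force, so v = √(GM / r).
v = √(2.618e+12 / 4.226e+10) m/s ≈ 7.871 m/s = 7.871 m/s.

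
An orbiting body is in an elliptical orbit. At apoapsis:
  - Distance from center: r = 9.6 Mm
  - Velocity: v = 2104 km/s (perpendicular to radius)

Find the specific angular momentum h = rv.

Convert to SI: r = 9.6 Mm = 9.6e+06 m; v = 2104 km/s = 2.104e+06 m/s.
With v perpendicular to r, h = r · v.
h = 9.6e+06 · 2.104e+06 m²/s ≈ 2.02e+13 m²/s.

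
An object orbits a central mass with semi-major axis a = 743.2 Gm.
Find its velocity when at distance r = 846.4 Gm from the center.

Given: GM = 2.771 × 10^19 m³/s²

Convert to SI: a = 743.2 Gm = 7.432e+11 m; r = 846.4 Gm = 8.464e+11 m.
Vis-viva: v = √(GM · (2/r − 1/a)).
2/r − 1/a = 2/8.464e+11 − 1/7.432e+11 = 1.01742e-12 m⁻¹.
v = √(2.771e+19 · 1.01742e-12) m/s ≈ 5310 m/s = 5.31 km/s.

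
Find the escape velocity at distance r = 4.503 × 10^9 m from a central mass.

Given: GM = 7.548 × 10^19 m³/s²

Escape velocity comes from setting total energy to zero: ½v² − GM/r = 0 ⇒ v_esc = √(2GM / r).
v_esc = √(2 · 7.548e+19 / 4.503e+09) m/s ≈ 1.831e+05 m/s = 183.1 km/s.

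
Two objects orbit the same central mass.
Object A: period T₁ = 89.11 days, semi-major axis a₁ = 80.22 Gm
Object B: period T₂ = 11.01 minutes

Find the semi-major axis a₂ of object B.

Convert to SI: T₁ = 89.11 days = 7.6991e+06 s; a₁ = 80.22 Gm = 8.022e+10 m; T₂ = 11.01 minutes = 660.6 s.
Kepler's third law: (T₁/T₂)² = (a₁/a₂)³ ⇒ a₂ = a₁ · (T₂/T₁)^(2/3).
T₂/T₁ = 660.6 / 7.6991e+06 = 8.58022e-05.
a₂ = 8.022e+10 · (8.58022e-05)^(2/3) m ≈ 1.561e+08 m = 156.1 Mm.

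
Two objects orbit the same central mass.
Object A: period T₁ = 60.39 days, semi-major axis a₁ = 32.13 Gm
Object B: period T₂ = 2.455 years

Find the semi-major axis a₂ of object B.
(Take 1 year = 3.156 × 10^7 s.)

Convert to SI: T₁ = 60.39 days = 5.2177e+06 s; a₁ = 32.13 Gm = 3.213e+10 m; T₂ = 2.455 years = 7.74798e+07 s.
Kepler's third law: (T₁/T₂)² = (a₁/a₂)³ ⇒ a₂ = a₁ · (T₂/T₁)^(2/3).
T₂/T₁ = 7.74798e+07 / 5.2177e+06 = 14.8494.
a₂ = 3.213e+10 · (14.8494)^(2/3) m ≈ 1.941e+11 m = 194.1 Gm.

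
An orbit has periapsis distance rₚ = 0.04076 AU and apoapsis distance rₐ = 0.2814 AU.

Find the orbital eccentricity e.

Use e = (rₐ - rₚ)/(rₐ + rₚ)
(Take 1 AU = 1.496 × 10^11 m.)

Convert to SI: rₚ = 0.04076 AU = 6.0977e+09 m; rₐ = 0.2814 AU = 4.20974e+10 m.
e = (rₐ − rₚ) / (rₐ + rₚ).
e = (4.20974e+10 − 6.0977e+09) / (4.20974e+10 + 6.0977e+09) = 3.59997e+10 / 4.81951e+10 ≈ 0.747.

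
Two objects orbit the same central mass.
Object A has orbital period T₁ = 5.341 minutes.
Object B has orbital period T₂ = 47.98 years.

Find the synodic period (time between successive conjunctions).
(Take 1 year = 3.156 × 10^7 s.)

Convert to SI: T₁ = 5.341 minutes = 320.46 s; T₂ = 47.98 years = 1.51425e+09 s.
T_syn = |T₁ · T₂ / (T₁ − T₂)|.
T_syn = |320.46 · 1.51425e+09 / (320.46 − 1.51425e+09)| s ≈ 320.5 s = 5.341 minutes.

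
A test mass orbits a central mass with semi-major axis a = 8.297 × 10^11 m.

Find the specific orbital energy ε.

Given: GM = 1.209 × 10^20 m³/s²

ε = −GM / (2a).
ε = −1.209e+20 / (2 · 8.297e+11) J/kg ≈ -7.286e+07 J/kg = -72.86 MJ/kg.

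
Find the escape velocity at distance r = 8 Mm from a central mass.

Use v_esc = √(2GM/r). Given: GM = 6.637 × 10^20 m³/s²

Convert to SI: r = 8 Mm = 8e+06 m.
Escape velocity comes from setting total energy to zero: ½v² − GM/r = 0 ⇒ v_esc = √(2GM / r).
v_esc = √(2 · 6.637e+20 / 8e+06) m/s ≈ 1.288e+07 m/s = 1.288e+04 km/s.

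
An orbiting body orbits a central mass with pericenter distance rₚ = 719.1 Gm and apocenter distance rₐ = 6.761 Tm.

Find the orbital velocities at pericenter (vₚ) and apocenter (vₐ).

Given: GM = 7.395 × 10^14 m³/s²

Convert to SI: rₚ = 719.1 Gm = 7.191e+11 m; rₐ = 6.761 Tm = 6.761e+12 m.
Use the vis-viva equation v² = GM(2/r − 1/a) with a = (rₚ + rₐ)/2 = (7.191e+11 + 6.761e+12)/2 = 3.74005e+12 m.
vₚ = √(GM · (2/rₚ − 1/a)) = √(7.395e+14 · (2/7.191e+11 − 1/3.74005e+12)) m/s ≈ 43.12 m/s = 43.12 m/s.
vₐ = √(GM · (2/rₐ − 1/a)) = √(7.395e+14 · (2/6.761e+12 − 1/3.74005e+12)) m/s ≈ 4.586 m/s = 4.586 m/s.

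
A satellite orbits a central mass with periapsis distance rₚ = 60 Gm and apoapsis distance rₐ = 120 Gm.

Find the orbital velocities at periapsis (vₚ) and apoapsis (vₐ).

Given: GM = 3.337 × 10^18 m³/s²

Convert to SI: rₚ = 60 Gm = 6e+10 m; rₐ = 120 Gm = 1.2e+11 m.
Use the vis-viva equation v² = GM(2/r − 1/a) with a = (rₚ + rₐ)/2 = (6e+10 + 1.2e+11)/2 = 9e+10 m.
vₚ = √(GM · (2/rₚ − 1/a)) = √(3.337e+18 · (2/6e+10 − 1/9e+10)) m/s ≈ 8611 m/s = 8.611 km/s.
vₐ = √(GM · (2/rₐ − 1/a)) = √(3.337e+18 · (2/1.2e+11 − 1/9e+10)) m/s ≈ 4306 m/s = 4.306 km/s.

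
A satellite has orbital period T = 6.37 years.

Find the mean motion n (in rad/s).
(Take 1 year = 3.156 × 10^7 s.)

Convert to SI: T = 6.37 years = 2.01037e+08 s.
n = 2π / T.
n = 2π / 2.01037e+08 s ≈ 3.125e-08 rad/s.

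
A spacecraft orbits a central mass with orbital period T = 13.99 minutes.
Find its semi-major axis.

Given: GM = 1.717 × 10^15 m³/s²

Convert to SI: T = 13.99 minutes = 839.4 s.
Invert Kepler's third law: a = (GM · T² / (4π²))^(1/3).
Substituting T = 839.4 s and GM = 1.717e+15 m³/s²:
a = (1.717e+15 · (839.4)² / (4π²))^(1/3) m
a ≈ 3.129e+06 m = 3.129 × 10^6 m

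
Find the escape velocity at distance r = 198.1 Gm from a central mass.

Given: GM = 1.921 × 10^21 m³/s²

Convert to SI: r = 198.1 Gm = 1.981e+11 m.
Escape velocity comes from setting total energy to zero: ½v² − GM/r = 0 ⇒ v_esc = √(2GM / r).
v_esc = √(2 · 1.921e+21 / 1.981e+11) m/s ≈ 1.393e+05 m/s = 139.3 km/s.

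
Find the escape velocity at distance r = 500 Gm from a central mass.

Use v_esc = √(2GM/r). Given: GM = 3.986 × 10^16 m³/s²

Convert to SI: r = 500 Gm = 5e+11 m.
Escape velocity comes from setting total energy to zero: ½v² − GM/r = 0 ⇒ v_esc = √(2GM / r).
v_esc = √(2 · 3.986e+16 / 5e+11) m/s ≈ 399.3 m/s = 399.3 m/s.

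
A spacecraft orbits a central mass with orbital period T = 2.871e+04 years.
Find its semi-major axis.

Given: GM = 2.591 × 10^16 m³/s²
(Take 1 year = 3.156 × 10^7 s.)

Convert to SI: T = 2.871e+04 years = 9.06088e+11 s.
Invert Kepler's third law: a = (GM · T² / (4π²))^(1/3).
Substituting T = 9.06088e+11 s and GM = 2.591e+16 m³/s²:
a = (2.591e+16 · (9.06088e+11)² / (4π²))^(1/3) m
a ≈ 8.137e+12 m = 8.137 Tm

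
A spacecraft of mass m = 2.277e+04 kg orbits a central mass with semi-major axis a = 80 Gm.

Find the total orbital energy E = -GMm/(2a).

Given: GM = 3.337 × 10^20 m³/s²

Convert to SI: a = 80 Gm = 8e+10 m.
E = −GMm / (2a).
E = −3.337e+20 · 2.277e+04 / (2 · 8e+10) J ≈ -4.749e+13 J = -47.49 TJ.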